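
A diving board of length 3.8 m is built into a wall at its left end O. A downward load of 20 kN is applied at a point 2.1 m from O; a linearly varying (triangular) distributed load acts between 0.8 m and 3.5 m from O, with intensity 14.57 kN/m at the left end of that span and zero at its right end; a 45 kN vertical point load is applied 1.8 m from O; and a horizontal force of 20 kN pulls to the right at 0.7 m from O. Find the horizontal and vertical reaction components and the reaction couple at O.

O_x = -20.00 kN, O_y = 84.67 kN, M_O = 156.4 kN·m

Resultant of the triangular load: ½ × 14.57 × 2.7 = 19.6695 kN, acting at 1.7 m from O (one-third of the span from the peak).
ΣF_x = 0: O_x + 20 = 0 → O_x = -20.00 kN.
ΣF_y = 0: O_y − 20 − ½·14.57·2.7 − 45 = 0 → O_y = 84.67 kN.
ΣM about O: M_O − 20·2.1 − (½·14.57·2.7)·1.7 − 45·1.8 = 0 → M_O = 156.4 kN·m.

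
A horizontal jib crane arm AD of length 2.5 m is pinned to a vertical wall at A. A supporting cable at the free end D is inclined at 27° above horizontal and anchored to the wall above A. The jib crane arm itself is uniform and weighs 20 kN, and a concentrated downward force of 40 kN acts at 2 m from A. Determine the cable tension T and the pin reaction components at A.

T = 92.51 kN, A_x = 82.43 kN, A_y = 18.00 kN

ΣM about A: T·sin27°·2.5 − 20·1.25 − 40·2 = 0 → T = 105/(2.5·0.45399) = 92.5131 ≈ 92.51 kN.
ΣF_x = 0: A_x − T·cos27° = 0 → A_x = 92.5131 × 0.891007 = 82.43 kN.
ΣF_y = 0: A_y + T·sin27° − 20 − 40 = 0 → A_y = 60 − 92.5131 × 0.45399 = 18.00 kN.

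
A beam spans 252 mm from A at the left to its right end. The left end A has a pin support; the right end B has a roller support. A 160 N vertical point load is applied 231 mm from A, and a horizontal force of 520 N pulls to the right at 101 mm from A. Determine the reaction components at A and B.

A_x = -520.0 N, A_y = 13.33 N, B_y = 146.7 N

Moments about A: B_y·252 − 160·231 = 0 → B_y = 36960/252 = 146.667 ≈ 146.7 N.
ΣF_y = 0: A_y + 146.667 − 160 = 0 → A_y = 13.33 N.
ΣF_x = 0: A_x + 520 = 0 → A_x = -520.0 N.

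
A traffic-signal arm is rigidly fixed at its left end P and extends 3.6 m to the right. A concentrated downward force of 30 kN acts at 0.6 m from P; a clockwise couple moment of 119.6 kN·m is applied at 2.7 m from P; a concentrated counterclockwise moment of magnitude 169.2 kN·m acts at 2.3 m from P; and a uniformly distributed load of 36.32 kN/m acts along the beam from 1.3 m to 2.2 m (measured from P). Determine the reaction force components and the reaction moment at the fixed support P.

P_x = 0, P_y = 62.69 kN, M_P = 25.60 kN·m

Resultant of the distributed load: 36.32 × 0.9 = 32.688 kN at 1.75 m from P.
ΣF_x = 0: P_x = 0.
ΣF_y = 0: P_y − 30 − 36.32·0.9 = 0 → P_y = 62.69 kN.
ΣM about P: M_P − 30·0.6 − 119.6 + 169.2 − (36.32·0.9)·1.75 = 0 → M_P = 25.60 kN·m.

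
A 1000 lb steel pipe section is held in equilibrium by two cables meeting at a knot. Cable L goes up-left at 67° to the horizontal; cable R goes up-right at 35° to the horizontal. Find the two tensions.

T_L = 837.5 lb, T_R = 399.5 lb

ΣF_x = 0: −T_L·cos67° + T_R·cos35° = 0 → T_R = 0.476995·T_L.
ΣF_y = 0: T_L·sin67° + T_R·sin35° = 1000.
Substitute: T_L·(0.920505 + 0.476995·0.573576) = 1000 → T_L = 837.452 ≈ 837.5 lb.
Then T_R = 0.476995 × 837.452 = 399.5 lb.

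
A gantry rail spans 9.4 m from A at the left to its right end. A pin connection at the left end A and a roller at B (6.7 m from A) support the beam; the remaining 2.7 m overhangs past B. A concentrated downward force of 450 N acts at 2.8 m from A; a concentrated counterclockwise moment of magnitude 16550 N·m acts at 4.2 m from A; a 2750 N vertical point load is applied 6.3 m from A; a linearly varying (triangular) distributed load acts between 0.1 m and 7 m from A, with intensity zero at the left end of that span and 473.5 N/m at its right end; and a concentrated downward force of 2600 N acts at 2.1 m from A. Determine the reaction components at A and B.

A_x = 0, A_y = 5169 N, B_y = 2265 N

Resultant of the triangular load: ½ × 473.5 × 6.9 = 1633.575 N, acting at 4.7 m from A (one-third of the span from the peak).
Moments about A: B_y·6.7 − 450·2.8 + 16550 − 2750·6.3 − (½·473.5·6.9)·4.7 − 2600·2.1 = 0 → B_y = 15172.8025/6.7 = 2264.6 ≈ 2265 N.
ΣF_y = 0: A_y + 2264.6 − 450 − 2750 − ½·473.5·6.9 − 2600 = 0 → A_y = 5169 N.
ΣF_x = 0: no horizontal applied forces, so A_x = 0.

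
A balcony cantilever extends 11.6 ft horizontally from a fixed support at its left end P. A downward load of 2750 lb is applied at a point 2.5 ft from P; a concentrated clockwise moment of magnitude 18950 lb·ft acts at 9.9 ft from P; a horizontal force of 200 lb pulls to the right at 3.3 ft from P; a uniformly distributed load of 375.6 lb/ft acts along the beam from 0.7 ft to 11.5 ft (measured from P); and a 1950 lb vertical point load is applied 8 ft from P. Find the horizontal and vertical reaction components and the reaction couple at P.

Resultant of the distributed load: 375.6 × 10.8 = 4056.48 lb at 6.1 ft from P.
ΣF_x = 0: P_x + 200 = 0 → P_x = -200.0 lb.
ΣF_y = 0: P_y − 2750 − 375.6·10.8 − 1950 = 0 → P_y = 8756 lb.
ΣM about P: M_P − 2750·2.5 − 18950 − (375.6·10.8)·6.1 − 1950·8 = 0 → M_P = 66170 lb·ft.

P_x = -200.0 lb, P_y = 8756 lb, M_P = 66170 lb·ft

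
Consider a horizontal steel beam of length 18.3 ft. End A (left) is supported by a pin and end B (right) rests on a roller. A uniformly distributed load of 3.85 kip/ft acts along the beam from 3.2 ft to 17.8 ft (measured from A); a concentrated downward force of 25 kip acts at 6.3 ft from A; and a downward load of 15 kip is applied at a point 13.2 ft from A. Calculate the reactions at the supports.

Resultant of the distributed load: 3.85 × 14.6 = 56.21 kip at 10.5 ft from A.
ΣM about A: B_y·18.3 − (3.85·14.6)·10.5 − 25·6.3 − 15·13.2 = 0 → B_y = 945.705/18.3 = 51.6779 ≈ 51.68 kip.
ΣF_y = 0: A_y + 51.6779 − 3.85·14.6 − 25 − 15 = 0 → A_y = 44.53 kip.
ΣF_x = 0: no horizontal applied forces, so A_x = 0.

A_x = 0, A_y = 44.53 kip, B_y = 51.68 kip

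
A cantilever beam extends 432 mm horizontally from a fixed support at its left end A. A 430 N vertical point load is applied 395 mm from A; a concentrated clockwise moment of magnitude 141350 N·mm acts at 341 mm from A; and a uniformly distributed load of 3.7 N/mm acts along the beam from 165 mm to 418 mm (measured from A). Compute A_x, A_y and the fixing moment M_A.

Resultant of the distributed load: 3.7 × 253 = 936.1 N at 291.5 mm from A.
ΣF_x = 0: A_x = 0.
ΣF_y = 0: A_y − 430 − 3.7·253 = 0 → A_y = 1366 N.
ΣM about A: M_A − 430·395 − 141350 − (3.7·253)·291.5 = 0 → M_A = 584100 N·mm.

A_x = 0, A_y = 1366 N, M_A = 584100 N·mm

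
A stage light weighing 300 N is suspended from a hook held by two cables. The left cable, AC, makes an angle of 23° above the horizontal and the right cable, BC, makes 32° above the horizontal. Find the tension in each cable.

T_AC = 310.6 N, T_BC = 337.1 N

ΣF_x = 0: −T_AC·cos23° + T_BC·cos32° = 0 → T_BC = 1.08544·T_AC.
ΣF_y = 0: T_AC·sin23° + T_BC·sin32° = 300.
Substitute: T_AC·(0.390731 + 1.08544·0.529919) = 300 → T_AC = 310.583 ≈ 310.6 N.
Then T_BC = 1.08544 × 310.583 = 337.1 N.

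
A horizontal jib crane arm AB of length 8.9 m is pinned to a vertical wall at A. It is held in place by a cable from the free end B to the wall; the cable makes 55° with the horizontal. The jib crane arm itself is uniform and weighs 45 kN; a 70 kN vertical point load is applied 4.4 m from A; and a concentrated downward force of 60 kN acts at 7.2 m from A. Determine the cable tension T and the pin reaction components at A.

T = 129.0 kN, A_x = 73.97 kN, A_y = 69.35 kN

ΣM about A: T·sin55°·8.9 − 45·4.45 − 70·4.4 − 60·7.2 = 0 → T = 940.25/(8.9·0.819152) = 128.97 ≈ 129.0 kN.
ΣF_x = 0: A_x − T·cos55° = 0 → A_x = 128.97 × 0.573576 = 73.97 kN.
ΣF_y = 0: A_y + T·sin55° − 45 − 70 − 60 = 0 → A_y = 175 − 128.97 × 0.819152 = 69.35 kN.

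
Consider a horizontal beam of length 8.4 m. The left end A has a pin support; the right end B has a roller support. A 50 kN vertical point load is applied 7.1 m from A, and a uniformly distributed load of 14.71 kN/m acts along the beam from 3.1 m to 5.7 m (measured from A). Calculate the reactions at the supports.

Resultant of the distributed load: 14.71 × 2.6 = 38.246 kN at 4.4 m from A.
Moments about A: B_y·8.4 − 50·7.1 − (14.71·2.6)·4.4 = 0 → B_y = 523.2824/8.4 = 62.2955 ≈ 62.30 kN.
ΣF_y = 0: A_y + 62.2955 − 50 − 14.71·2.6 = 0 → A_y = 25.95 kN.
ΣF_x = 0: no horizontal applied forces, so A_x = 0.

A_x = 0, A_y = 25.95 kN, B_y = 62.30 kN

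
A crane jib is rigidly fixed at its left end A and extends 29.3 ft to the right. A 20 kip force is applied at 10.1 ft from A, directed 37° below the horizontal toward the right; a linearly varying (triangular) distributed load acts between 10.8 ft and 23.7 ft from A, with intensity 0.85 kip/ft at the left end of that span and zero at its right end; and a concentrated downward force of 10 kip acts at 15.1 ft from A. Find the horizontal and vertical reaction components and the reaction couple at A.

A_x = -15.97 kip, A_y = 27.52 kip, M_A = 355.4 kip·ft

Resultant of the triangular load: ½ × 0.85 × 12.9 = 5.4825 kip, acting at 15.1 ft from A (one-third of the span from the peak).
ΣF_x = 0: A_x + 20·cos37° = 0 → A_x = -15.97 kip.
ΣF_y = 0: A_y − 20·sin37° − ½·0.85·12.9 − 10 = 0 → A_y = 27.52 kip.
ΣM about A: M_A − 20·sin37°·10.1 − (½·0.85·12.9)·15.1 − 10·15.1 = 0 → M_A = 355.4 kip·ft.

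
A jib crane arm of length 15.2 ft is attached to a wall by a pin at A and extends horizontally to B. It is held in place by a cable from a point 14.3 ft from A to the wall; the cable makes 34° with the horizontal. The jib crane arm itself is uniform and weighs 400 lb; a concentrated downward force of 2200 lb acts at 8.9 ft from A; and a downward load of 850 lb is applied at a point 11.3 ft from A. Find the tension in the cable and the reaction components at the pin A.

T = 4030 lb, A_x = 3341 lb, A_y = 1197 lb

ΣM about A: T·sin34°·14.3 − 400·7.6 − 2200·8.9 − 850·11.3 = 0 → T = 32225/(14.3·0.559193) = 4029.91 ≈ 4030 lb.
ΣF_x = 0: A_x − T·cos34° = 0 → A_x = 4029.91 × 0.829038 = 3341 lb.
ΣF_y = 0: A_y + T·sin34° − 400 − 2200 − 850 = 0 → A_y = 3450 − 4029.91 × 0.559193 = 1197 lb.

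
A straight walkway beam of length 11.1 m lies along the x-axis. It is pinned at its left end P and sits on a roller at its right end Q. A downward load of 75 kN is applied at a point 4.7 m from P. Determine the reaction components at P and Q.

Taking moments about P: Q_y·11.1 − 75·4.7 = 0 → Q_y = 352.5/11.1 = 31.7568 ≈ 31.76 kN.
ΣF_y = 0: P_y + 31.7568 − 75 = 0 → P_y = 43.24 kN.
ΣF_x = 0: no horizontal applied forces, so P_x = 0.

P_x = 0, P_y = 43.24 kN, Q_y = 31.76 kN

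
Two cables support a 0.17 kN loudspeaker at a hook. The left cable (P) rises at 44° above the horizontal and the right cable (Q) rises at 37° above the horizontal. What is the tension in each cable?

ΣF_x = 0: −T_P·cos44° + T_Q·cos37° = 0 → T_Q = 0.900711·T_P.
ΣF_y = 0: T_P·sin44° + T_Q·sin37° = 0.17.
Substitute: T_P·(0.694658 + 0.900711·0.601815) = 0.17 → T_P = 0.13746 ≈ 0.1375 kN.
Then T_Q = 0.900711 × 0.13746 = 0.1238 kN.

T_P = 0.1375 kN, T_Q = 0.1238 kN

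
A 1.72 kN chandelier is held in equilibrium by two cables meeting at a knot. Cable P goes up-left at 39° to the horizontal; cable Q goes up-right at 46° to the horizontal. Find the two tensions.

T_P = 1.199 kN, T_Q = 1.342 kN

ΣF_x = 0: −T_P·cos39° + T_Q·cos46° = 0 → T_Q = 1.11875·T_P.
ΣF_y = 0: T_P·sin39° + T_Q·sin46° = 1.72.
Substitute: T_P·(0.62932 + 1.11875·0.71934) = 1.72 → T_P = 1.19937 ≈ 1.199 kN.
Then T_Q = 1.11875 × 1.19937 = 1.342 kN.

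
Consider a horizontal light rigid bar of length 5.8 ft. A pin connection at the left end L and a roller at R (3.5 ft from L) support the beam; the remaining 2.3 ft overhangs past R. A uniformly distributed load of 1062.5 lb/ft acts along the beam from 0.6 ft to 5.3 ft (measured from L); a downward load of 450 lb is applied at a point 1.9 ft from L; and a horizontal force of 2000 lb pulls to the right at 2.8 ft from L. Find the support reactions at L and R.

Resultant of the distributed load: 1062.5 × 4.7 = 4993.75 lb at 2.95 ft from L.
Moments about L: R_y·3.5 − (1062.5·4.7)·2.95 − 450·1.9 = 0 → R_y = 15586.5625/3.5 = 4453.3 ≈ 4453 lb.
ΣF_y = 0: L_y + 4453.3 − 1062.5·4.7 − 450 = 0 → L_y = 990.4 lb.
ΣF_x = 0: L_x + 2000 = 0 → L_x = -2000 lb.

L_x = -2000 lb, L_y = 990.4 lb, R_y = 4453 lb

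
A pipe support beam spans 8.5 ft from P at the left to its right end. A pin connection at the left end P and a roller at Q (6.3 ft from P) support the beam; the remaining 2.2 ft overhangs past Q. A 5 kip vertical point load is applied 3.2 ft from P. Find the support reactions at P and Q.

Moments about P: Q_y·6.3 − 5·3.2 = 0 → Q_y = 16/6.3 = 2.53968 ≈ 2.540 kip.
ΣF_y = 0: P_y + 2.53968 − 5 = 0 → P_y = 2.460 kip.
ΣF_x = 0: no horizontal applied forces, so P_x = 0.

P_x = 0, P_y = 2.460 kip, Q_y = 2.540 kip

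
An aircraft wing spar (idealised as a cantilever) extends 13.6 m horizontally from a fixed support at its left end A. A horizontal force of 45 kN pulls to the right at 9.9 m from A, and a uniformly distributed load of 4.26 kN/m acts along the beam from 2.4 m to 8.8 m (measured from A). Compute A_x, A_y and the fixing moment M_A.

A_x = -45.00 kN, A_y = 27.26 kN, M_A = 152.7 kN·m

Resultant of the distributed load: 4.26 × 6.4 = 27.264 kN at 5.6 m from A.
ΣF_x = 0: A_x + 45 = 0 → A_x = -45.00 kN.
ΣF_y = 0: A_y − 4.26·6.4 = 0 → A_y = 27.26 kN.
ΣM about A: M_A − (4.26·6.4)·5.6 = 0 → M_A = 152.7 kN·m.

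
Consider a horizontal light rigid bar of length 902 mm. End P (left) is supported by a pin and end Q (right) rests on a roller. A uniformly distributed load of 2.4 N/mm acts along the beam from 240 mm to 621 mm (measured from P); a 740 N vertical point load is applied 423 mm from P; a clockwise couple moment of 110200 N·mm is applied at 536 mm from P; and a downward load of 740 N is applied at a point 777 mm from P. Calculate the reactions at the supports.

Resultant of the distributed load: 2.4 × 381 = 914.4 N at 430.5 mm from P.
Moments about P: Q_y·902 − (2.4·381)·430.5 − 740·423 − 110200 − 740·777 = 0 → Q_y = 1391849.2/902 = 1543.07 ≈ 1543 N.
ΣF_y = 0: P_y + 1543.07 − 2.4·381 − 740 − 740 = 0 → P_y = 851.3 N.
ΣF_x = 0: no horizontal applied forces, so P_x = 0.

P_x = 0, P_y = 851.3 N, Q_y = 1543 N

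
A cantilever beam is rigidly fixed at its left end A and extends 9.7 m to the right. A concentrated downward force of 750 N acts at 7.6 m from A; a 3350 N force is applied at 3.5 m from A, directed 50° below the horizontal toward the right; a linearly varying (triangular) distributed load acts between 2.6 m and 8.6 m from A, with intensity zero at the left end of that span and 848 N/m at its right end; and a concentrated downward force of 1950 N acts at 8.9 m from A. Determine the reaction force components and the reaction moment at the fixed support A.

Resultant of the triangular load: ½ × 848 × 6 = 2544 N, acting at 6.6 m from A (one-third of the span from the peak).
ΣF_x = 0: A_x + 3350·cos50° = 0 → A_x = -2153 N.
ΣF_y = 0: A_y − 750 − 3350·sin50° − ½·848·6 − 1950 = 0 → A_y = 7810 N.
ΣM about A: M_A − 750·7.6 − 3350·sin50°·3.5 − (½·848·6)·6.6 − 1950·8.9 = 0 → M_A = 48830 N·m.

A_x = -2153 N, A_y = 7810 N, M_A = 48830 N·m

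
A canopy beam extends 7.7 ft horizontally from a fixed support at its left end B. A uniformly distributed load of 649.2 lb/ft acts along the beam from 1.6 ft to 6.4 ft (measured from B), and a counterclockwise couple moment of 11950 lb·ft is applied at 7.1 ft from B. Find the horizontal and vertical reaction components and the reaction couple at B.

B_x = 0, B_y = 3116 lb, M_B = 514.6 lb·ft

Resultant of the distributed load: 649.2 × 4.8 = 3116.16 lb at 4 ft from B.
ΣF_x = 0: B_x = 0.
ΣF_y = 0: B_y − 649.2·4.8 = 0 → B_y = 3116 lb.
ΣM about B: M_B − (649.2·4.8)·4 + 11950 = 0 → M_B = 514.6 lb·ft.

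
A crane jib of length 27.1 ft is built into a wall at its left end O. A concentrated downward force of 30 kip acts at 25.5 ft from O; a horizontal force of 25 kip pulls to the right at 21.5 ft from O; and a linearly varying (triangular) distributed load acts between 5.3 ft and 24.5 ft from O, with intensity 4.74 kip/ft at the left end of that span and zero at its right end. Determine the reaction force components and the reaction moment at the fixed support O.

O_x = -25.00 kip, O_y = 75.50 kip, M_O = 1297 kip·ft

Resultant of the triangular load: ½ × 4.74 × 19.2 = 45.504 kip, acting at 11.7 ft from O (one-third of the span from the peak).
ΣF_x = 0: O_x + 25 = 0 → O_x = -25.00 kip.
ΣF_y = 0: O_y − 30 − ½·4.74·19.2 = 0 → O_y = 75.50 kip.
ΣM about O: M_O − 30·25.5 − (½·4.74·19.2)·11.7 = 0 → M_O = 1297 kip·ft.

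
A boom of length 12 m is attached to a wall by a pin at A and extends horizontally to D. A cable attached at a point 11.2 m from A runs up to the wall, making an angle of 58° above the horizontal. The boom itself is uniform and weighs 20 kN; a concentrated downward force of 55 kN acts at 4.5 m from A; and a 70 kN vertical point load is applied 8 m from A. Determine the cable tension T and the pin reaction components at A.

T = 97.65 kN, A_x = 51.75 kN, A_y = 62.19 kN

ΣM about A: T·sin58°·11.2 − 20·6 − 55·4.5 − 70·8 = 0 → T = 927.5/(11.2·0.848048) = 97.6507 ≈ 97.65 kN.
ΣF_x = 0: A_x − T·cos58° = 0 → A_x = 97.6507 × 0.529919 = 51.75 kN.
ΣF_y = 0: A_y + T·sin58° − 20 − 55 − 70 = 0 → A_y = 145 − 97.6507 × 0.848048 = 62.19 kN.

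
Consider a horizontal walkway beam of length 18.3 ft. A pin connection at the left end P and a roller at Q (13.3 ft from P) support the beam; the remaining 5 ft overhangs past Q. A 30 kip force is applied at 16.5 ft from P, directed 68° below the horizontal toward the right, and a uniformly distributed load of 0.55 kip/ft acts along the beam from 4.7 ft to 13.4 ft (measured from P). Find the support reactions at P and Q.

P_x = -11.24 kip, P_y = -5.163 kip, Q_y = 37.76 kip

Resultant of the distributed load: 0.55 × 8.7 = 4.785 kip at 9.05 ft from P.
Moments about P: Q_y·13.3 − 30·sin68°·16.5 − (0.55·8.7)·9.05 = 0 → Q_y = 502.26/13.3 = 37.7639 ≈ 37.76 kip.
ΣF_y = 0: P_y + 37.7639 − 30·sin68° − 0.55·8.7 = 0 → P_y = -5.163 kip.
ΣF_x = 0: P_x + 30·cos68° = 0 → P_x = -11.24 kip.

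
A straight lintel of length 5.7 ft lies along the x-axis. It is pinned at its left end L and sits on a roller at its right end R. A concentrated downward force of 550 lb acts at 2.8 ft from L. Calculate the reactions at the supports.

Taking moments about L: R_y·5.7 − 550·2.8 = 0 → R_y = 1540/5.7 = 270.175 ≈ 270.2 lb.
ΣF_y = 0: L_y + 270.175 − 550 = 0 → L_y = 279.8 lb.
ΣF_x = 0: no horizontal applied forces, so L_x = 0.

L_x = 0, L_y = 279.8 lb, R_y = 270.2 lb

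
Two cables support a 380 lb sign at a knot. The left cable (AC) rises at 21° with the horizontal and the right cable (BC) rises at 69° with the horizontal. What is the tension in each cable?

T_AC = 136.2 lb, T_BC = 354.8 lb

ΣF_x = 0: −T_AC·cos21° + T_BC·cos69° = 0 → T_BC = 2.60509·T_AC.
ΣF_y = 0: T_AC·sin21° + T_BC·sin69° = 380.
Substitute: T_AC·(0.358368 + 2.60509·0.93358) = 380 → T_AC = 136.18 ≈ 136.2 lb.
Then T_BC = 2.60509 × 136.18 = 354.8 lb.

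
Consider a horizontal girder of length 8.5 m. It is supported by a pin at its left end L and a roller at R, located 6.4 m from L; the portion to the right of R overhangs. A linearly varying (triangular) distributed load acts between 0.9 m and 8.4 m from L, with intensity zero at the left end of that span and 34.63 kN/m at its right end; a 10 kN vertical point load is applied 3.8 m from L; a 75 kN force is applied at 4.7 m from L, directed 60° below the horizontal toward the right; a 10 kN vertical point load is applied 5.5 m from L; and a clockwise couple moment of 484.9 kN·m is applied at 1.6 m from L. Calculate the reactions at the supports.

L_x = -37.50 kN, L_y = -42.90 kN, R_y = 257.7 kN

Resultant of the triangular load: ½ × 34.63 × 7.5 = 129.8625 kN, acting at 5.9 m from L (one-third of the span from the peak).
ΣM about L: R_y·6.4 − (½·34.63·7.5)·5.9 − 10·3.8 − 75·sin60°·4.7 − 10·5.5 − 484.9 = 0 → R_y = 1649.36/6.4 = 257.712 ≈ 257.7 kN.
ΣF_y = 0: L_y + 257.712 − ½·34.63·7.5 − 10 − 75·sin60° − 10 = 0 → L_y = -42.90 kN.
ΣF_x = 0: L_x + 75·cos60° = 0 → L_x = -37.50 kN.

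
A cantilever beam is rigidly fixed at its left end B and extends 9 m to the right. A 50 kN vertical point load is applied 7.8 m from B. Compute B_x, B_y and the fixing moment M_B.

B_x = 0, B_y = 50.00 kN, M_B = 390.0 kN·m

ΣF_x = 0: B_x = 0.
ΣF_y = 0: B_y − 50 = 0 → B_y = 50.00 kN.
ΣM about B: M_B − 50·7.8 = 0 → M_B = 390.0 kN·m.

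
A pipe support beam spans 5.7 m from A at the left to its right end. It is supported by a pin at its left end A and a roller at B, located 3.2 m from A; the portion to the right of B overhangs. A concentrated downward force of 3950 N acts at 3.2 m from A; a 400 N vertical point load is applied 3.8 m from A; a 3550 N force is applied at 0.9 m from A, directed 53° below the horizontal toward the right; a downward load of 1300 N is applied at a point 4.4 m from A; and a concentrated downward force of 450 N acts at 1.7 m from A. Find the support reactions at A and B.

A_x = -2136 N, A_y = 1686 N, B_y = 7249 N

Moments about A: B_y·3.2 − 3950·3.2 − 400·3.8 − 3550·sin53°·0.9 − 1300·4.4 − 450·1.7 = 0 → B_y = 23196.6/3.2 = 7248.94 ≈ 7249 N.
ΣF_y = 0: A_y + 7248.94 − 3950 − 400 − 3550·sin53° − 1300 − 450 = 0 → A_y = 1686 N.
ΣF_x = 0: A_x + 3550·cos53° = 0 → A_x = -2136 N.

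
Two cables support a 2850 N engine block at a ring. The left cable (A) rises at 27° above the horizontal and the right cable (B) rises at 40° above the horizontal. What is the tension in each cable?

ΣF_x = 0: −T_A·cos27° + T_B·cos40° = 0 → T_B = 1.16313·T_A.
ΣF_y = 0: T_A·sin27° + T_B·sin40° = 2850.
Substitute: T_A·(0.45399 + 1.16313·0.642788) = 2850 → T_A = 2371.77 ≈ 2372 N.
Then T_B = 1.16313 × 2371.77 = 2759 N.

T_A = 2372 N, T_B = 2759 N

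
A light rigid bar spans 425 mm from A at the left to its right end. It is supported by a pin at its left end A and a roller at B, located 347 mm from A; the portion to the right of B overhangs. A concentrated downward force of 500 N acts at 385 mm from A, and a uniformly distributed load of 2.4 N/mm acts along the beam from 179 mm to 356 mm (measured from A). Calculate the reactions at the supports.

Resultant of the distributed load: 2.4 × 177 = 424.8 N at 267.5 mm from A.
Taking moments about A: B_y·347 − 500·385 − (2.4·177)·267.5 = 0 → B_y = 306134/347 = 882.231 ≈ 882.2 N.
ΣF_y = 0: A_y + 882.231 − 500 − 2.4·177 = 0 → A_y = 42.57 N.
ΣF_x = 0: no horizontal applied forces, so A_x = 0.

A_x = 0, A_y = 42.57 N, B_y = 882.2 N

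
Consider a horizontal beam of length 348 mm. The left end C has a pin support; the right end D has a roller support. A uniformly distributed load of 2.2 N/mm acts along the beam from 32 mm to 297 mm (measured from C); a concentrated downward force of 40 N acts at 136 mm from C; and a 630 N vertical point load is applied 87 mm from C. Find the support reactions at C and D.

Resultant of the distributed load: 2.2 × 265 = 583 N at 164.5 mm from C.
Moments about C: D_y·348 − (2.2·265)·164.5 − 40·136 − 630·87 = 0 → D_y = 156153.5/348 = 448.717 ≈ 448.7 N.
ΣF_y = 0: C_y + 448.717 − 2.2·265 − 40 − 630 = 0 → C_y = 804.3 N.
ΣF_x = 0: no horizontal applied forces, so C_x = 0.

C_x = 0, C_y = 804.3 N, D_y = 448.7 N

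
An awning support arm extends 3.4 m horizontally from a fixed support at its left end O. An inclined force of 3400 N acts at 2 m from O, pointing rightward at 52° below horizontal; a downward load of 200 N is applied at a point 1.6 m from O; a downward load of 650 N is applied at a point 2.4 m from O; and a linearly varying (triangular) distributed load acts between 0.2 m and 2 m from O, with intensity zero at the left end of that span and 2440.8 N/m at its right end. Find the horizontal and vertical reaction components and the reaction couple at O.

O_x = -2093 N, O_y = 5726 N, M_O = 10310 N·m

Resultant of the triangular load: ½ × 2440.8 × 1.8 = 2196.72 N, acting at 1.4 m from O (one-third of the span from the peak).
ΣF_x = 0: O_x + 3400·cos52° = 0 → O_x = -2093 N.
ΣF_y = 0: O_y − 3400·sin52° − 200 − 650 − ½·2440.8·1.8 = 0 → O_y = 5726 N.
ΣM about O: M_O − 3400·sin52°·2 − 200·1.6 − 650·2.4 − (½·2440.8·1.8)·1.4 = 0 → M_O = 10310 N·m.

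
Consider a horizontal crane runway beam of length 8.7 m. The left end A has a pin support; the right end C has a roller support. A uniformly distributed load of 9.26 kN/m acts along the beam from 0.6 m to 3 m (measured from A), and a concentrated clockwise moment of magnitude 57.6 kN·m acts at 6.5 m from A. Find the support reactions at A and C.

A_x = 0, A_y = 11.01 kN, C_y = 11.22 kN

Resultant of the distributed load: 9.26 × 2.4 = 22.224 kN at 1.8 m from A.
ΣM about A: C_y·8.7 − (9.26·2.4)·1.8 − 57.6 = 0 → C_y = 97.6032/8.7 = 11.2188 ≈ 11.22 kN.
ΣF_y = 0: A_y + 11.2188 − 9.26·2.4 = 0 → A_y = 11.01 kN.
ΣF_x = 0: no horizontal applied forces, so A_x = 0.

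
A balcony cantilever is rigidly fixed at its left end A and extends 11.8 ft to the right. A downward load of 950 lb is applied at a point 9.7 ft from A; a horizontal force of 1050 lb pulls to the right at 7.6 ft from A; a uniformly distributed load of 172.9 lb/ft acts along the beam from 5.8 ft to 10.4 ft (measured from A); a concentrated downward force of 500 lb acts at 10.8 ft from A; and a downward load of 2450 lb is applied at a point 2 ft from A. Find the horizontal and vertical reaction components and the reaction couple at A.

Resultant of the distributed load: 172.9 × 4.6 = 795.34 lb at 8.1 ft from A.
ΣF_x = 0: A_x + 1050 = 0 → A_x = -1050 lb.
ΣF_y = 0: A_y − 950 − 172.9·4.6 − 500 − 2450 = 0 → A_y = 4695 lb.
ΣM about A: M_A − 950·9.7 − (172.9·4.6)·8.1 − 500·10.8 − 2450·2 = 0 → M_A = 25960 lb·ft.

A_x = -1050 lb, A_y = 4695 lb, M_A = 25960 lb·ft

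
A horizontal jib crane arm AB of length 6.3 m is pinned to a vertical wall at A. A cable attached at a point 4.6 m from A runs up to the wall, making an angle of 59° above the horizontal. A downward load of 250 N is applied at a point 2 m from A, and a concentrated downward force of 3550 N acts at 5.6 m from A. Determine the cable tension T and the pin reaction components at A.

T = 5169 N, A_x = 2662 N, A_y = -630.4 N

ΣM about A: T·sin59°·4.6 − 250·2 − 3550·5.6 = 0 → T = 20380/(4.6·0.857167) = 5168.69 ≈ 5169 N.
ΣF_x = 0: A_x − T·cos59° = 0 → A_x = 5168.69 × 0.515038 = 2662 N.
ΣF_y = 0: A_y + T·sin59° − 250 − 3550 = 0 → A_y = 3800 − 5168.69 × 0.857167 = -630.4 N.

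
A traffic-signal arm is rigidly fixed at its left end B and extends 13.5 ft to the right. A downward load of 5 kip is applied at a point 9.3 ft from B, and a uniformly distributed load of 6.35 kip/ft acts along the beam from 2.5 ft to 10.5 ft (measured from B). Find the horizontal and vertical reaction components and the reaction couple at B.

B_x = 0, B_y = 55.80 kip, M_B = 376.7 kip·ft

Resultant of the distributed load: 6.35 × 8 = 50.8 kip at 6.5 ft from B.
ΣF_x = 0: B_x = 0.
ΣF_y = 0: B_y − 5 − 6.35·8 = 0 → B_y = 55.80 kip.
ΣM about B: M_B − 5·9.3 − (6.35·8)·6.5 = 0 → M_B = 376.7 kip·ft.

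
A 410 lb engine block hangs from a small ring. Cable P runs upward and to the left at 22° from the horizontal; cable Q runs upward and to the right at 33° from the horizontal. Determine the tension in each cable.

ΣF_x = 0: −T_P·cos22° + T_Q·cos33° = 0 → T_Q = 1.10554·T_P.
ΣF_y = 0: T_P·sin22° + T_Q·sin33° = 410.
Substitute: T_P·(0.374607 + 1.10554·0.544639) = 410 → T_P = 419.769 ≈ 419.8 lb.
Then T_Q = 1.10554 × 419.769 = 464.1 lb.

T_P = 419.8 lb, T_Q = 464.1 lb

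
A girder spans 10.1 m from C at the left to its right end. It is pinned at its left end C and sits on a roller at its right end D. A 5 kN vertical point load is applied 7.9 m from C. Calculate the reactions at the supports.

Taking moments about C: D_y·10.1 − 5·7.9 = 0 → D_y = 39.5/10.1 = 3.91089 ≈ 3.911 kN.
ΣF_y = 0: C_y + 3.91089 − 5 = 0 → C_y = 1.089 kN.
ΣF_x = 0: no horizontal applied forces, so C_x = 0.

C_x = 0, C_y = 1.089 kN, D_y = 3.911 kN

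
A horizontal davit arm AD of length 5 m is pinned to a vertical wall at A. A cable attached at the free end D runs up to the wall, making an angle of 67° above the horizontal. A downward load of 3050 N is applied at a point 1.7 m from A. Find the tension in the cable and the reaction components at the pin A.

T = 1127 N, A_x = 440.2 N, A_y = 2013 N

ΣM about A: T·sin67°·5 − 3050·1.7 = 0 → T = 5185/(5·0.920505) = 1126.56 ≈ 1127 N.
ΣF_x = 0: A_x − T·cos67° = 0 → A_x = 1126.56 × 0.390731 = 440.2 N.
ΣF_y = 0: A_y + T·sin67° − 3050 = 0 → A_y = 3050 − 1126.56 × 0.920505 = 2013 N.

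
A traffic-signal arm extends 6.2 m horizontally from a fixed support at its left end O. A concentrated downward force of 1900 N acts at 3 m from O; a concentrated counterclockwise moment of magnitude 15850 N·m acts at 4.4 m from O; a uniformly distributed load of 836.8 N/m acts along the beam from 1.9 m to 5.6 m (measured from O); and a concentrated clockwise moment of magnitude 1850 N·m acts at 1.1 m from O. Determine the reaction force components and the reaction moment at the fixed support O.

O_x = 0, O_y = 4996 N, M_O = 3311 N·m

Resultant of the distributed load: 836.8 × 3.7 = 3096.16 N at 3.75 m from O.
ΣF_x = 0: O_x = 0.
ΣF_y = 0: O_y − 1900 − 836.8·3.7 = 0 → O_y = 4996 N.
ΣM about O: M_O − 1900·3 + 15850 − (836.8·3.7)·3.75 − 1850 = 0 → M_O = 3311 N·m.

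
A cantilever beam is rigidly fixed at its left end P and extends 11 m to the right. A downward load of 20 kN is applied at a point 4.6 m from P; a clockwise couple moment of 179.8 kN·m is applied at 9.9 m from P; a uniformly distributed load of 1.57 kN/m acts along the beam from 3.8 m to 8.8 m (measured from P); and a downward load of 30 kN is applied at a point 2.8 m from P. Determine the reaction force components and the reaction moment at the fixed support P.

Resultant of the distributed load: 1.57 × 5 = 7.85 kN at 6.3 m from P.
ΣF_x = 0: P_x = 0.
ΣF_y = 0: P_y − 20 − 1.57·5 − 30 = 0 → P_y = 57.85 kN.
ΣM about P: M_P − 20·4.6 − 179.8 − (1.57·5)·6.3 − 30·2.8 = 0 → M_P = 405.3 kN·m.

P_x = 0, P_y = 57.85 kN, M_P = 405.3 kN·m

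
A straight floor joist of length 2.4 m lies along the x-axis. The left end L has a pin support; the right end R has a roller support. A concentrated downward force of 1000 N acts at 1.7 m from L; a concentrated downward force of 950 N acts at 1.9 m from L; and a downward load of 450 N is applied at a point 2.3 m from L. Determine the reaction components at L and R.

L_x = 0, L_y = 508.3 N, R_y = 1892 N

Taking moments about L: R_y·2.4 − 1000·1.7 − 950·1.9 − 450·2.3 = 0 → R_y = 4540/2.4 = 1891.67 ≈ 1892 N.
ΣF_y = 0: L_y + 1891.67 − 1000 − 950 − 450 = 0 → L_y = 508.3 N.
ΣF_x = 0: no horizontal applied forces, so L_x = 0.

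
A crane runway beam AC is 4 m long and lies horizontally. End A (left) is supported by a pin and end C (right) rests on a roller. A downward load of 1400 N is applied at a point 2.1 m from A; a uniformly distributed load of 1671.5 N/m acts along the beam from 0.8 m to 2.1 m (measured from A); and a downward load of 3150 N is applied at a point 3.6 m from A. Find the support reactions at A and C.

Resultant of the distributed load: 1671.5 × 1.3 = 2172.95 N at 1.45 m from A.
ΣM about A: C_y·4 − 1400·2.1 − (1671.5·1.3)·1.45 − 3150·3.6 = 0 → C_y = 17430.7775/4 = 4357.69 ≈ 4358 N.
ΣF_y = 0: A_y + 4357.69 − 1400 − 1671.5·1.3 − 3150 = 0 → A_y = 2365 N.
ΣF_x = 0: no horizontal applied forces, so A_x = 0.

A_x = 0, A_y = 2365 N, C_y = 4358 N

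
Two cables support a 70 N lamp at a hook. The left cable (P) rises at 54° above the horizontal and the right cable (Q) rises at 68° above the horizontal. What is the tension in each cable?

T_P = 30.92 N, T_Q = 48.52 N

ΣF_x = 0: −T_P·cos54° + T_Q·cos68° = 0 → T_Q = 1.56907·T_P.
ΣF_y = 0: T_P·sin54° + T_Q·sin68° = 70.
Substitute: T_P·(0.809017 + 1.56907·0.927184) = 70 → T_P = 30.921 ≈ 30.92 N.
Then T_Q = 1.56907 × 30.921 = 48.52 N.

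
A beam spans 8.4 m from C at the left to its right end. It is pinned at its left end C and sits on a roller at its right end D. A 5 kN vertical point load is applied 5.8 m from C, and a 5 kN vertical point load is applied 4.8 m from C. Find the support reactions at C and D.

Moments about C: D_y·8.4 − 5·5.8 − 5·4.8 = 0 → D_y = 53/8.4 = 6.30952 ≈ 6.310 kN.
ΣF_y = 0: C_y + 6.30952 − 5 − 5 = 0 → C_y = 3.690 kN.
ΣF_x = 0: no horizontal applied forces, so C_x = 0.

C_x = 0, C_y = 3.690 kN, D_y = 6.310 kN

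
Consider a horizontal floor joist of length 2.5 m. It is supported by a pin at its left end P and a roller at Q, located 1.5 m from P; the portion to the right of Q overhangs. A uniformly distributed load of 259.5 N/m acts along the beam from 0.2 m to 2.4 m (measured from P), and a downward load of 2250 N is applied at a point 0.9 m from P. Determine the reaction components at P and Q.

P_x = 0, P_y = 976.1 N, Q_y = 1845 N

Resultant of the distributed load: 259.5 × 2.2 = 570.9 N at 1.3 m from P.
Moments about P: Q_y·1.5 − (259.5·2.2)·1.3 − 2250·0.9 = 0 → Q_y = 2767.17/1.5 = 1844.78 ≈ 1845 N.
ΣF_y = 0: P_y + 1844.78 − 259.5·2.2 − 2250 = 0 → P_y = 976.1 N.
ΣF_x = 0: no horizontal applied forces, so P_x = 0.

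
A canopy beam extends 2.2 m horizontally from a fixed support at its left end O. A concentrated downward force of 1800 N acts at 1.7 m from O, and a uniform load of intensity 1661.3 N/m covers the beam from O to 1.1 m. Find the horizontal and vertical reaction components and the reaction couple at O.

O_x = 0, O_y = 3627 N, M_O = 4065 N·m

Resultant of the distributed load: 1661.3 × 1.1 = 1827.43 N at 0.55 m from O.
ΣF_x = 0: O_x = 0.
ΣF_y = 0: O_y − 1800 − 1661.3·1.1 = 0 → O_y = 3627 N.
ΣM about O: M_O − 1800·1.7 − (1661.3·1.1)·0.55 = 0 → M_O = 4065 N·m.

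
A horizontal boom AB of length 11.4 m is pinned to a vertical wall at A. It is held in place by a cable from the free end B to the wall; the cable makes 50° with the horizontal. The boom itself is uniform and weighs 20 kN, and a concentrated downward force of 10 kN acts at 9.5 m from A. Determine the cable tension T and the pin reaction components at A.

ΣM about A: T·sin50°·11.4 − 20·5.7 − 10·9.5 = 0 → T = 209/(11.4·0.766044) = 23.9325 ≈ 23.93 kN.
ΣF_x = 0: A_x − T·cos50° = 0 → A_x = 23.9325 × 0.642788 = 15.38 kN.
ΣF_y = 0: A_y + T·sin50° − 20 − 10 = 0 → A_y = 30 − 23.9325 × 0.766044 = 11.67 kN.

T = 23.93 kN, A_x = 15.38 kN, A_y = 11.67 kN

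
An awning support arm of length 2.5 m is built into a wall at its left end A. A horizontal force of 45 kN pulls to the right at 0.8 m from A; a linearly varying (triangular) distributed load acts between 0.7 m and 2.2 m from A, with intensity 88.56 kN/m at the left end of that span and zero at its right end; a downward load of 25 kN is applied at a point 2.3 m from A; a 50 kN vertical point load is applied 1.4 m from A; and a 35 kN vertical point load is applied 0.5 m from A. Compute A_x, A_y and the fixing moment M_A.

Resultant of the triangular load: ½ × 88.56 × 1.5 = 66.42 kN, acting at 1.2 m from A (one-third of the span from the peak).
ΣF_x = 0: A_x + 45 = 0 → A_x = -45.00 kN.
ΣF_y = 0: A_y − ½·88.56·1.5 − 25 − 50 − 35 = 0 → A_y = 176.4 kN.
ΣM about A: M_A − (½·88.56·1.5)·1.2 − 25·2.3 − 50·1.4 − 35·0.5 = 0 → M_A = 224.7 kN·m.

A_x = -45.00 kN, A_y = 176.4 kN, M_A = 224.7 kN·m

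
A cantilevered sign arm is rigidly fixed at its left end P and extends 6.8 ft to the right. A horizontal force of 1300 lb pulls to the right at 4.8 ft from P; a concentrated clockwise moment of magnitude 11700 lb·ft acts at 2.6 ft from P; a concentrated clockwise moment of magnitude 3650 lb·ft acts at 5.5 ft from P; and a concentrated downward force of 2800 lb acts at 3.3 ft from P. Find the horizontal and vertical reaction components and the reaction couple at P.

P_x = -1300 lb, P_y = 2800 lb, M_P = 24590 lb·ft

ΣF_x = 0: P_x + 1300 = 0 → P_x = -1300 lb.
ΣF_y = 0: P_y − 2800 = 0 → P_y = 2800 lb.
ΣM about P: M_P − 11700 − 3650 − 2800·3.3 = 0 → M_P = 24590 lb·ft.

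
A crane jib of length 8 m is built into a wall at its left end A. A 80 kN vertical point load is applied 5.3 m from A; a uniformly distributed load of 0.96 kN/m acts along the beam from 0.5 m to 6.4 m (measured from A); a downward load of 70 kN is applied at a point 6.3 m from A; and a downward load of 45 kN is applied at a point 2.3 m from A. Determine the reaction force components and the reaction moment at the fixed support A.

A_x = 0, A_y = 200.7 kN, M_A = 988.0 kN·m

Resultant of the distributed load: 0.96 × 5.9 = 5.664 kN at 3.45 m from A.
ΣF_x = 0: A_x = 0.
ΣF_y = 0: A_y − 80 − 0.96·5.9 − 70 − 45 = 0 → A_y = 200.7 kN.
ΣM about A: M_A − 80·5.3 − (0.96·5.9)·3.45 − 70·6.3 − 45·2.3 = 0 → M_A = 988.0 kN·m.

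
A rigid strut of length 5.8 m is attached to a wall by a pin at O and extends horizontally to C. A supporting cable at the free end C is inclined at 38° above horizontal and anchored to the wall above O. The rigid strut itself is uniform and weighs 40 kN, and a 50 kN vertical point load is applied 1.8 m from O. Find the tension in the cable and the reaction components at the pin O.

ΣM about O: T·sin38°·5.8 − 40·2.9 − 50·1.8 = 0 → T = 206/(5.8·0.615661) = 57.6896 ≈ 57.69 kN.
ΣF_x = 0: O_x − T·cos38° = 0 → O_x = 57.6896 × 0.788011 = 45.46 kN.
ΣF_y = 0: O_y + T·sin38° − 40 − 50 = 0 → O_y = 90 − 57.6896 × 0.615661 = 54.48 kN.

T = 57.69 kN, O_x = 45.46 kN, O_y = 54.48 kN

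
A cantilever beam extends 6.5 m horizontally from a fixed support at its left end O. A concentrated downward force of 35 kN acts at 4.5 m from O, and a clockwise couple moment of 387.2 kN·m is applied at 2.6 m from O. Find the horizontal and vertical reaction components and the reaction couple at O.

O_x = 0, O_y = 35.00 kN, M_O = 544.7 kN·m

ΣF_x = 0: O_x = 0.
ΣF_y = 0: O_y − 35 = 0 → O_y = 35.00 kN.
ΣM about O: M_O − 35·4.5 − 387.2 = 0 → M_O = 544.7 kN·m.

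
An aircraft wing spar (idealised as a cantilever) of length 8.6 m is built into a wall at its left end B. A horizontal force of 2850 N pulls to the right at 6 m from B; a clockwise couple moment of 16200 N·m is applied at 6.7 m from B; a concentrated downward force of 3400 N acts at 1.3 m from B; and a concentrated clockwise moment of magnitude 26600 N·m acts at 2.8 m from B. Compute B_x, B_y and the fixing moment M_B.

ΣF_x = 0: B_x + 2850 = 0 → B_x = -2850 N.
ΣF_y = 0: B_y − 3400 = 0 → B_y = 3400 N.
ΣM about B: M_B − 16200 − 3400·1.3 − 26600 = 0 → M_B = 47220 N·m.

B_x = -2850 N, B_y = 3400 N, M_B = 47220 N·m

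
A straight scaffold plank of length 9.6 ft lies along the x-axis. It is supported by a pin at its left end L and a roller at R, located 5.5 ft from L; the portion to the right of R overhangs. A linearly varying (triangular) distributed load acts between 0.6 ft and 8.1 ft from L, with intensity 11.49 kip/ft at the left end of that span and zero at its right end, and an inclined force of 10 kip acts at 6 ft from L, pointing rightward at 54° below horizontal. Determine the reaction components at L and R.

L_x = -5.878 kip, L_y = 18.07 kip, R_y = 33.11 kip

Resultant of the triangular load: ½ × 11.49 × 7.5 = 43.0875 kip, acting at 3.1 ft from L (one-third of the span from the peak).
Taking moments about L: R_y·5.5 − (½·11.49·7.5)·3.1 − 10·sin54°·6 = 0 → R_y = 182.112/5.5 = 33.1113 ≈ 33.11 kip.
ΣF_y = 0: L_y + 33.1113 − ½·11.49·7.5 − 10·sin54° = 0 → L_y = 18.07 kip.
ΣF_x = 0: L_x + 10·cos54° = 0 → L_x = -5.878 kip.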